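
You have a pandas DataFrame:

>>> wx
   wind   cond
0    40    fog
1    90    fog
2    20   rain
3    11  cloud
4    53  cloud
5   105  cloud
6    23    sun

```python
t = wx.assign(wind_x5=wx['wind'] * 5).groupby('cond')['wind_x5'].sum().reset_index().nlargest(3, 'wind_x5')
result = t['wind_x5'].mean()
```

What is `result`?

536.666666667

add column wind_x5 = wx['wind'] * 5:
   wind   cond  wind_x5
0    40    fog      200
1    90    fog      450
2    20   rain      100
3    11  cloud       55
4    53  cloud      265
5   105  cloud      525
6    23    sun      115
group by cond, sum of wind_x5:
cond
cloud    845
fog      650
rain     100
sun      115
Name: wind_x5, dtype: int64
reset_index():
    cond  wind_x5
0  cloud      845
1    fog      650
2   rain      100
3    sun      115
take 3 rows with largest wind_x5:
    cond  wind_x5
0  cloud      845
1    fog      650
3    sun      115
Taking the mean of column 'wind_x5' gives 536.666666667.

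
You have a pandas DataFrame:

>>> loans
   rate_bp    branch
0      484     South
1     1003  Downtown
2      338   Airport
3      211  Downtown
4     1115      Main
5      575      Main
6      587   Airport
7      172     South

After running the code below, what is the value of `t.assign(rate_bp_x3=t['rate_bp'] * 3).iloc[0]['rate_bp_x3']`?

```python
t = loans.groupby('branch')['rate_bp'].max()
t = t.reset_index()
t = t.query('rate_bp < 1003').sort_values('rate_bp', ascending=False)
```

1761

group by branch, max of rate_bp:
branch
Airport      587
Downtown    1003
Main        1115
South        484
Name: rate_bp, dtype: int64
reset_index():
     branch  rate_bp
0   Airport      587
1  Downtown     1003
2      Main     1115
3     South      484
filter rows where rate_bp < 1003:
    branch  rate_bp
0  Airport      587
3    South      484
sort by rate_bp descending:
    branch  rate_bp
0  Airport      587
3    South      484
add column rate_bp_x3 = t['rate_bp'] * 3:
    branch  rate_bp  rate_bp_x3
0  Airport      587        1761
3    South      484        1452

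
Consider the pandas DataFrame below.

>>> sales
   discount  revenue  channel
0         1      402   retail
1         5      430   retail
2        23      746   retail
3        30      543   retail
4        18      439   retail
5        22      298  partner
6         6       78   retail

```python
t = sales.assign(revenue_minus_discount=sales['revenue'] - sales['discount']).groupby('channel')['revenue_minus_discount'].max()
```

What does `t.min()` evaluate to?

add column revenue_minus_discount = sales['revenue'] - sales['discount']:
   discount  revenue  channel  revenue_minus_discount
0         1      402   retail                     401
1         5      430   retail                     425
2        23      746   retail                     723
3        30      543   retail                     513
4        18      439   retail                     421
5        22      298  partner                     276
6         6       78   retail                      72
group by channel, max of revenue_minus_discount:
channel
partner    276
retail     723
Name: revenue_minus_discount, dtype: int64
Reading off the min of the resulting series, we get 276.

276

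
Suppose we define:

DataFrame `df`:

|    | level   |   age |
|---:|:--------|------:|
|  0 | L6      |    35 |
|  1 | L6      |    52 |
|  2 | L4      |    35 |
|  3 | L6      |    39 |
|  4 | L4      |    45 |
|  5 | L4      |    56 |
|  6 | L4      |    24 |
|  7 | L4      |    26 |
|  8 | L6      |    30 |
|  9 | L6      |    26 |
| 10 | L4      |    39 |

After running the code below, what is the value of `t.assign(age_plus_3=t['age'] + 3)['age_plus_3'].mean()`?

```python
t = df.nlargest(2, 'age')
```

take 2 rows with largest age:
  level  age
5    L4   56
1    L6   52
add column age_plus_3 = t['age'] + 3:
  level  age  age_plus_3
5    L4   56          59
1    L6   52          55
The mean of column 'age_plus_3' is 57.0.

57.0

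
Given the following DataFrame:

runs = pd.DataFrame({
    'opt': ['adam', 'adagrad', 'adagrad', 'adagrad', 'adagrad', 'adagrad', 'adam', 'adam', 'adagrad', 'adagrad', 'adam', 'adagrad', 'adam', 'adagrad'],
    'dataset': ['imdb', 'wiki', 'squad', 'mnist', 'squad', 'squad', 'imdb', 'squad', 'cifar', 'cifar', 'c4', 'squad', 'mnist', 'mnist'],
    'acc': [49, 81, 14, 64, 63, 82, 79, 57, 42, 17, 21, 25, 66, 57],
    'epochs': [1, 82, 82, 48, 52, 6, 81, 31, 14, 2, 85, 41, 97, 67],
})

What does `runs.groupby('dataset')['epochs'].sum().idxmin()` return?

cifar

group by dataset, sum of epochs:
dataset
c4        85
cifar     16
imdb      82
mnist    212
squad    212
wiki      82
Name: epochs, dtype: int64
label with the smallest value → cifar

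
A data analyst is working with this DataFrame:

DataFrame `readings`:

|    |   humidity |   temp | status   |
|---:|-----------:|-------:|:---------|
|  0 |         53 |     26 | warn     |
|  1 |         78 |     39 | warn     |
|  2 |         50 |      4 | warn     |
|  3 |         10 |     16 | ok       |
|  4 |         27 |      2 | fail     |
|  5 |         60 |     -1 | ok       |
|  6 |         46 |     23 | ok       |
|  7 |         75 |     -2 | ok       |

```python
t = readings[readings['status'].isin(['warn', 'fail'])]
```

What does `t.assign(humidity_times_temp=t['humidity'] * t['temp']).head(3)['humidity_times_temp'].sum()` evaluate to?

4620

filter rows where status in ['warn', 'fail']:
   humidity  temp status
0        53    26   warn
1        78    39   warn
2        50     4   warn
4        27     2   fail
add column humidity_times_temp = t['humidity'] * t['temp']:
   humidity  temp status  humidity_times_temp
0        53    26   warn                 1378
1        78    39   warn                 3042
2        50     4   warn                  200
4        27     2   fail                   54
take first 3 rows:
   humidity  temp status  humidity_times_temp
0        53    26   warn                 1378
1        78    39   warn                 3042
2        50     4   warn                  200
Hence 4620.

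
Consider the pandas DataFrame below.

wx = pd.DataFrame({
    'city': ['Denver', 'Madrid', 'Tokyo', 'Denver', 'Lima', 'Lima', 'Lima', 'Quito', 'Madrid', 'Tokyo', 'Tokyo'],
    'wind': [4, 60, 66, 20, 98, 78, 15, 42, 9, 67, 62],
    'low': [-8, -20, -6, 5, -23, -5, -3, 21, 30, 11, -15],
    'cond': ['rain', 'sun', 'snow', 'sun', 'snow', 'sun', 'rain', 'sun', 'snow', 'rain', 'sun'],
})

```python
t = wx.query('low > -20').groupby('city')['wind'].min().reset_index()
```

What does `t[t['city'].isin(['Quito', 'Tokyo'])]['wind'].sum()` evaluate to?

filter rows where low > -20:
      city  wind  low  cond
0   Denver     4   -8  rain
2    Tokyo    66   -6  snow
3   Denver    20    5   sun
5     Lima    78   -5   sun
6     Lima    15   -3  rain
7    Quito    42   21   sun
8   Madrid     9   30  snow
9    Tokyo    67   11  rain
10   Tokyo    62  -15   sun
group by city, min of wind:
city
Denver     4
Lima      15
Madrid     9
Quito     42
Tokyo     62
Name: wind, dtype: int64
reset_index():
     city  wind
0  Denver     4
1    Lima    15
2  Madrid     9
3   Quito    42
4   Tokyo    62
filter rows where city in ['Quito', 'Tokyo']:
    city  wind
3  Quito    42
4  Tokyo    62
So sum() = 104.

104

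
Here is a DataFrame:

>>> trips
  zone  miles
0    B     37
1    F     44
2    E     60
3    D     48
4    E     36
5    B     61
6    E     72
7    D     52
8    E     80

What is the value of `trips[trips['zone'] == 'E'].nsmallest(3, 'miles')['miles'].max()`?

filter rows where zone == 'E':
  zone  miles
2    E     60
4    E     36
6    E     72
8    E     80
take 3 rows with smallest miles:
  zone  miles
4    E     36
2    E     60
6    E     72

72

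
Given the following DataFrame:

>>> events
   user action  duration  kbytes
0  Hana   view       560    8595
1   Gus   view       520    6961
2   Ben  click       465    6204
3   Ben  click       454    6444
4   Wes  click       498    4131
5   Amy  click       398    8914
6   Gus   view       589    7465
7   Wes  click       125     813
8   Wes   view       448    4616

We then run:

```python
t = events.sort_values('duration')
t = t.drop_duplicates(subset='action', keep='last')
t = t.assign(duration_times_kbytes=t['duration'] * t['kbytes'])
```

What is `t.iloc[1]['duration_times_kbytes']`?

4396885

sort by duration:
   user action  duration  kbytes
7   Wes  click       125     813
5   Amy  click       398    8914
8   Wes   view       448    4616
3   Ben  click       454    6444
2   Ben  click       465    6204
4   Wes  click       498    4131
1   Gus   view       520    6961
0  Hana   view       560    8595
6   Gus   view       589    7465
drop duplicate action (keep=last):
  user action  duration  kbytes
4  Wes  click       498    4131
6  Gus   view       589    7465
add column duration_times_kbytes = t['duration'] * t['kbytes']:
  user action  duration  kbytes  duration_times_kbytes
4  Wes  click       498    4131                2057238
6  Gus   view       589    7465                4396885
The value at position 1, column 'duration_times_kbytes' is 4396885.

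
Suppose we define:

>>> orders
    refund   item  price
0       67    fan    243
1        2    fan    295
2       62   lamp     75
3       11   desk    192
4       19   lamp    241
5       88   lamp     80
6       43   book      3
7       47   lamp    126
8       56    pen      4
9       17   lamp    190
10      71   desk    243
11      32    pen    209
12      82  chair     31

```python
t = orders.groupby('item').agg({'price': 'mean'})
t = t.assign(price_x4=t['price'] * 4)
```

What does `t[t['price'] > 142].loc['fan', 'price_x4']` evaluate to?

group by item, mean of price:
       price
item        
book     3.0
chair   31.0
desk   217.5
fan    269.0
lamp   142.4
pen    106.5
add column price_x4 = t['price'] * 4:
       price  price_x4
item                  
book     3.0      12.0
chair   31.0     124.0
desk   217.5     870.0
fan    269.0    1076.0
lamp   142.4     569.6
pen    106.5     426.0
filter rows where price > 142:
      price  price_x4
item                 
desk  217.5     870.0
fan   269.0    1076.0
lamp  142.4     569.6
Reading off the value at row 'fan', column 'price_x4', we get 1076.0.

1076.0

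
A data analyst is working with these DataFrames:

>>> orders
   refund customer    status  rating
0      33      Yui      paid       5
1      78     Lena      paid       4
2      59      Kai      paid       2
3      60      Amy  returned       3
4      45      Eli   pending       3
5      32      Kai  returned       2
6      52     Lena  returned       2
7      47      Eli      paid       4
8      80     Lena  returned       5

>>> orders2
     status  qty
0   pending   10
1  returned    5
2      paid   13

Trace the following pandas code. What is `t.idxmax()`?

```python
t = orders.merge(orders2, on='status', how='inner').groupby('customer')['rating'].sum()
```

merge on 'status' (how='inner') → 9 rows:
   refund customer    status  rating  qty
0      33      Yui      paid       5   13
1      78     Lena      paid       4   13
2      59      Kai      paid       2   13
3      60      Amy  returned       3    5
4      45      Eli   pending       3   10
5      32      Kai  returned       2    5
6      52     Lena  returned       2    5
7      47      Eli      paid       4   13
8      80     Lena  returned       5    5
group by customer, sum of rating:
customer
Amy      3
Eli      7
Kai      4
Lena    11
Yui      5
Name: rating, dtype: int64

Lena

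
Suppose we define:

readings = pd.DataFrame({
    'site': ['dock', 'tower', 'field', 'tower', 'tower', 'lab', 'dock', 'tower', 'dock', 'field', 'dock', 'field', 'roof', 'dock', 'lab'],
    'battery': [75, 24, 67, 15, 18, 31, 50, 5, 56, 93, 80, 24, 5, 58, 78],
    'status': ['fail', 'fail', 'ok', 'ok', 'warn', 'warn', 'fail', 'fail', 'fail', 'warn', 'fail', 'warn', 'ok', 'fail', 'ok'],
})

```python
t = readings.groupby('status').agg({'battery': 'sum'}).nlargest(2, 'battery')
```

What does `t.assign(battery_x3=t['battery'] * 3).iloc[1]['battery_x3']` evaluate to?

498

group by status, sum of battery:
        battery
status         
fail        348
ok          165
warn        166
take 2 rows with largest battery:
        battery
status         
fail        348
warn        166
add column battery_x3 = t['battery'] * 3:
        battery  battery_x3
status                     
fail        348        1044
warn        166         498
Hence 498.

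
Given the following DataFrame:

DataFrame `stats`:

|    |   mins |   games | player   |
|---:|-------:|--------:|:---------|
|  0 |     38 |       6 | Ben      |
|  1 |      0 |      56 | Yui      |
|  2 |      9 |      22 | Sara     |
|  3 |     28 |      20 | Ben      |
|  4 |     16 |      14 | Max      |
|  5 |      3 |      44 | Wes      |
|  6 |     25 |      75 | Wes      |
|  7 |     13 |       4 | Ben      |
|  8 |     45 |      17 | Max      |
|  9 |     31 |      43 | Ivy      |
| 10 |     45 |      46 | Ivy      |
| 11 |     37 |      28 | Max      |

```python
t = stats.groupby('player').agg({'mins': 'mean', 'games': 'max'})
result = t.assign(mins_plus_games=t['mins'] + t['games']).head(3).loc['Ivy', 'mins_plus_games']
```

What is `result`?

84.0

group by player: mean(mins), max(games):
             mins  games
player                  
Ben     26.333333     20
Ivy     38.000000     46
Max     32.666667     28
Sara     9.000000     22
Wes     14.000000     75
Yui      0.000000     56
add column mins_plus_games = t['mins'] + t['games']:
             mins  games  mins_plus_games
player                                   
Ben     26.333333     20        46.333333
Ivy     38.000000     46        84.000000
Max     32.666667     28        60.666667
Sara     9.000000     22        31.000000
Wes     14.000000     75        89.000000
Yui      0.000000     56        56.000000
take first 3 rows:
             mins  games  mins_plus_games
player                                   
Ben     26.333333     20        46.333333
Ivy     38.000000     46        84.000000
Max     32.666667     28        60.666667
Finally, value at row 'Ivy', column 'mins_plus_games' = 84.0.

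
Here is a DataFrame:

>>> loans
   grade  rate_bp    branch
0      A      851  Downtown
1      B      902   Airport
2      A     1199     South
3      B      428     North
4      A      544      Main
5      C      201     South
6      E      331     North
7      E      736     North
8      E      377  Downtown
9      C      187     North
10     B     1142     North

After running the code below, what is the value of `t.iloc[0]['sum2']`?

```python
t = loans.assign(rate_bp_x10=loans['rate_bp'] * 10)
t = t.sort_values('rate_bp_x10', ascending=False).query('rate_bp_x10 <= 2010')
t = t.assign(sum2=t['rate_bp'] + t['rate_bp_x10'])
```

2211

add column rate_bp_x10 = loans['rate_bp'] * 10:
   grade  rate_bp    branch  rate_bp_x10
0      A      851  Downtown         8510
1      B      902   Airport         9020
2      A     1199     South        11990
3      B      428     North         4280
4      A      544      Main         5440
5      C      201     South         2010
6      E      331     North         3310
7      E      736     North         7360
8      E      377  Downtown         3770
9      C      187     North         1870
10     B     1142     North        11420
sort by rate_bp_x10 descending:
   grade  rate_bp    branch  rate_bp_x10
2      A     1199     South        11990
10     B     1142     North        11420
1      B      902   Airport         9020
0      A      851  Downtown         8510
7      E      736     North         7360
4      A      544      Main         5440
3      B      428     North         4280
8      E      377  Downtown         3770
6      E      331     North         3310
5      C      201     South         2010
9      C      187     North         1870
filter rows where rate_bp_x10 <= 2010:
  grade  rate_bp branch  rate_bp_x10
5     C      201  South         2010
9     C      187  North         1870
add column sum2 = t['rate_bp'] + t['rate_bp_x10']:
  grade  rate_bp branch  rate_bp_x10  sum2
5     C      201  South         2010  2211
9     C      187  North         1870  2057
So iloc[0]['sum2'] = 2211.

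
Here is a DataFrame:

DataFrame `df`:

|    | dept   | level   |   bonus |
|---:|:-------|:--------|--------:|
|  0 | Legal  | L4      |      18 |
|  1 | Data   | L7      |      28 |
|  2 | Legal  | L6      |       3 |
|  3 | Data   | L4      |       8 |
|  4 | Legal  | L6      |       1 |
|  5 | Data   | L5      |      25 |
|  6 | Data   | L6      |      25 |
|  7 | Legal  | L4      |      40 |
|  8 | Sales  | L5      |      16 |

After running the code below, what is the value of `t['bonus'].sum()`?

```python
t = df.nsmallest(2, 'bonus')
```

take 2 rows with smallest bonus:
    dept level  bonus
4  Legal    L6      1
2  Legal    L6      3

4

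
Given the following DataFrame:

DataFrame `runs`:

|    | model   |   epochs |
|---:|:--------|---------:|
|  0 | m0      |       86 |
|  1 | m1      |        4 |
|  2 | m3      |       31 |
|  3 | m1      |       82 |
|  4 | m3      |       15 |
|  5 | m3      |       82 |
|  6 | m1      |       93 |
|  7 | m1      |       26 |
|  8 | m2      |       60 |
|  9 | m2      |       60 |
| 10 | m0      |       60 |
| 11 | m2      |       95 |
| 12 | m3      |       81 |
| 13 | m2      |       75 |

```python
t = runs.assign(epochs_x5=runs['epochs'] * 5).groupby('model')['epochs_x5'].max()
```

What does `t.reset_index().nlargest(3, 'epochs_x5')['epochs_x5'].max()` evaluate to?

475

add column epochs_x5 = runs['epochs'] * 5:
   model  epochs  epochs_x5
0     m0      86        430
1     m1       4         20
2     m3      31        155
3     m1      82        410
4     m3      15         75
5     m3      82        410
6     m1      93        465
7     m1      26        130
8     m2      60        300
9     m2      60        300
10    m0      60        300
11    m2      95        475
12    m3      81        405
13    m2      75        375
group by model, max of epochs_x5:
model
m0    430
m1    465
m2    475
m3    410
Name: epochs_x5, dtype: int64
reset_index():
  model  epochs_x5
0    m0        430
1    m1        465
2    m2        475
3    m3        410
take 3 rows with largest epochs_x5:
  model  epochs_x5
2    m2        475
1    m1        465
0    m0        430
Taking the max of column 'epochs_x5' gives 475.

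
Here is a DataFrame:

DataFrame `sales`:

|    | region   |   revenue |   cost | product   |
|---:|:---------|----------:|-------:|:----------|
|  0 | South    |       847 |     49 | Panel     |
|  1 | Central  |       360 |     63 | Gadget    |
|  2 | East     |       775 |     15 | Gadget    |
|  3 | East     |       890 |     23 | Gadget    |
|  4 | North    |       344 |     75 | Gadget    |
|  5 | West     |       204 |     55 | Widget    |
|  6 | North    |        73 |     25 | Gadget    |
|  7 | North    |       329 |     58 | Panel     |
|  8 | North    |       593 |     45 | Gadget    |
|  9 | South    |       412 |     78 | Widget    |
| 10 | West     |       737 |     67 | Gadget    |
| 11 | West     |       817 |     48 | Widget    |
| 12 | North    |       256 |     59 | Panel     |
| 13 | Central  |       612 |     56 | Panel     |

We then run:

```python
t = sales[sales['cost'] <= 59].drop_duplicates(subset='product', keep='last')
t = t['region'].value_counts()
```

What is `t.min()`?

filter rows where cost <= 59:
     region  revenue  cost product
0     South      847    49   Panel
2      East      775    15  Gadget
3      East      890    23  Gadget
5      West      204    55  Widget
6     North       73    25  Gadget
7     North      329    58   Panel
8     North      593    45  Gadget
11     West      817    48  Widget
12    North      256    59   Panel
13  Central      612    56   Panel
drop duplicate product (keep=last):
     region  revenue  cost product
8     North      593    45  Gadget
11     West      817    48  Widget
13  Central      612    56   Panel
value_counts of region:
region
North      1
West       1
Central    1
Name: count, dtype: int64

1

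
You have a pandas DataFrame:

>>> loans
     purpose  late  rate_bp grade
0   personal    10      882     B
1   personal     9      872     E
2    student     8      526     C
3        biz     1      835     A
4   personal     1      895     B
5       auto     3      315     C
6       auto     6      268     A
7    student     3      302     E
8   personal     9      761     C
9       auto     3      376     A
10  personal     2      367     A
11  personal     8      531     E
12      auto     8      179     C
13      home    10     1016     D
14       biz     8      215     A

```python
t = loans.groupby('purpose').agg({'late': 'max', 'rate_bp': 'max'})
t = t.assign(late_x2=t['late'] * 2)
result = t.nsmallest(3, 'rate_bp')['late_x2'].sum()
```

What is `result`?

group by purpose: max(late), max(rate_bp):
          late  rate_bp
purpose                
auto         8      376
biz          8      835
home        10     1016
personal    10      895
student      8      526
add column late_x2 = t['late'] * 2:
          late  rate_bp  late_x2
purpose                         
auto         8      376       16
biz          8      835       16
home        10     1016       20
personal    10      895       20
student      8      526       16
take 3 rows with smallest rate_bp:
         late  rate_bp  late_x2
purpose                        
auto        8      376       16
student     8      526       16
biz         8      835       16
Taking the sum of column 'late_x2' gives 48.

48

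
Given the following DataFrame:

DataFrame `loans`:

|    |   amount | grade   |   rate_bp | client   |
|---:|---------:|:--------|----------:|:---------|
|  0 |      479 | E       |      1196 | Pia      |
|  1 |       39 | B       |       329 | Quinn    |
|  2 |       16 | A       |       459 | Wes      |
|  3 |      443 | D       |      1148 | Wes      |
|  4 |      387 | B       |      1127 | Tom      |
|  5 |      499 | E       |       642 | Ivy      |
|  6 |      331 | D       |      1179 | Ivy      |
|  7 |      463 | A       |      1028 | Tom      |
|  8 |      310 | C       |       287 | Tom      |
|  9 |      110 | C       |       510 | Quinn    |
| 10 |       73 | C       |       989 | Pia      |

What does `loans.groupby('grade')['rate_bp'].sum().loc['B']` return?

1456

group by grade, sum of rate_bp:
grade
A    1487
B    1456
C    1786
D    2327
E    1838
Name: rate_bp, dtype: int64
Reading off the value at index 'B', we get 1456.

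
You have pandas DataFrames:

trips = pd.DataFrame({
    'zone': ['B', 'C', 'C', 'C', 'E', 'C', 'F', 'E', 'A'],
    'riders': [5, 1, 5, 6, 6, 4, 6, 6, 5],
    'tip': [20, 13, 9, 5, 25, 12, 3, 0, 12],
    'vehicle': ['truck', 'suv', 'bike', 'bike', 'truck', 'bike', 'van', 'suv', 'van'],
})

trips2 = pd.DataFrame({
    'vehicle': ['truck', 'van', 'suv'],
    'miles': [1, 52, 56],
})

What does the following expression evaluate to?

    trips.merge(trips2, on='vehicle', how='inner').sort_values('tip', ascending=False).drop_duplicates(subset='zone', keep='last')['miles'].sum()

merge on 'vehicle' (how='inner') → 6 rows:
  zone  riders  tip vehicle  miles
0    B       5   20   truck      1
1    C       1   13     suv     56
2    E       6   25   truck      1
3    F       6    3     van     52
4    E       6    0     suv     56
5    A       5   12     van     52
sort by tip descending:
  zone  riders  tip vehicle  miles
2    E       6   25   truck      1
0    B       5   20   truck      1
1    C       1   13     suv     56
5    A       5   12     van     52
3    F       6    3     van     52
4    E       6    0     suv     56
drop duplicate zone (keep=last):
  zone  riders  tip vehicle  miles
0    B       5   20   truck      1
1    C       1   13     suv     56
5    A       5   12     van     52
3    F       6    3     van     52
4    E       6    0     suv     56
So sum() = 217.

217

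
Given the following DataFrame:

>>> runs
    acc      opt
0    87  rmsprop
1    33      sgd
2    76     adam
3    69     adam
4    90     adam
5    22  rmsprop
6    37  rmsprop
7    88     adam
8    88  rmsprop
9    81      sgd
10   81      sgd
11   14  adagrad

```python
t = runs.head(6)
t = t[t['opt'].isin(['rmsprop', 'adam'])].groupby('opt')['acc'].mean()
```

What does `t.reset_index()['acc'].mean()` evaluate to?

take first 6 rows:
   acc      opt
0   87  rmsprop
1   33      sgd
2   76     adam
3   69     adam
4   90     adam
5   22  rmsprop
filter rows where opt in ['rmsprop', 'adam']:
   acc      opt
0   87  rmsprop
2   76     adam
3   69     adam
4   90     adam
5   22  rmsprop
group by opt, mean of acc:
opt
adam       78.333333
rmsprop    54.500000
Name: acc, dtype: float64
reset_index():
       opt        acc
0     adam  78.333333
1  rmsprop  54.500000

66.4166666667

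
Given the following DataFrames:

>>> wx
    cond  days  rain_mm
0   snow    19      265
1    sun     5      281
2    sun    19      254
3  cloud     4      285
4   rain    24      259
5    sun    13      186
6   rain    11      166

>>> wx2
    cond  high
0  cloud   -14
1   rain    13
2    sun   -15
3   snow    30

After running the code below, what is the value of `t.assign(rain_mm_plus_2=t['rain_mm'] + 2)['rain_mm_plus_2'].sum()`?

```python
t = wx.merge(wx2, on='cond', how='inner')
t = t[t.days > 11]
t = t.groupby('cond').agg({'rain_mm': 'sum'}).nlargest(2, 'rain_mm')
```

merge on 'cond' (how='inner') → 7 rows:
    cond  days  rain_mm  high
0   snow    19      265    30
1    sun     5      281   -15
2    sun    19      254   -15
3  cloud     4      285   -14
4   rain    24      259    13
5    sun    13      186   -15
6   rain    11      166    13
filter rows where days > 11:
   cond  days  rain_mm  high
0  snow    19      265    30
2   sun    19      254   -15
4  rain    24      259    13
5   sun    13      186   -15
group by cond, sum of rain_mm:
      rain_mm
cond         
rain      259
snow      265
sun       440
take 2 rows with largest rain_mm:
      rain_mm
cond         
sun       440
snow      265
add column rain_mm_plus_2 = t['rain_mm'] + 2:
      rain_mm  rain_mm_plus_2
cond                         
sun       440             442
snow      265             267

709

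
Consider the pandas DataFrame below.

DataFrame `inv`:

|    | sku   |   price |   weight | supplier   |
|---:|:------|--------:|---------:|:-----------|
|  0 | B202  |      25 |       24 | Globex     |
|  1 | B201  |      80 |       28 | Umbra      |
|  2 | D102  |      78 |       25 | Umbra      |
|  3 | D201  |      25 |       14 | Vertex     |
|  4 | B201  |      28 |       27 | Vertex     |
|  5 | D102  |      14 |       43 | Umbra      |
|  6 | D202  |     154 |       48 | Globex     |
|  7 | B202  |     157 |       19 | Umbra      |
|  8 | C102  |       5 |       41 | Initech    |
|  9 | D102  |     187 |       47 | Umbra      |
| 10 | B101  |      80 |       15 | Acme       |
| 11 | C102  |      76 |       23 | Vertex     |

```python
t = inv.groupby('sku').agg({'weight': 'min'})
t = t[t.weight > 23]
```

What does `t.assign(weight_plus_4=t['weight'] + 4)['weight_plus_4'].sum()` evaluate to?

112

group by sku, min of weight:
      weight
sku         
B101      15
B201      27
B202      19
C102      23
D102      25
D201      14
D202      48
filter rows where weight > 23:
      weight
sku         
B201      27
D102      25
D202      48
add column weight_plus_4 = t['weight'] + 4:
      weight  weight_plus_4
sku                        
B201      27             31
D102      25             29
D202      48             52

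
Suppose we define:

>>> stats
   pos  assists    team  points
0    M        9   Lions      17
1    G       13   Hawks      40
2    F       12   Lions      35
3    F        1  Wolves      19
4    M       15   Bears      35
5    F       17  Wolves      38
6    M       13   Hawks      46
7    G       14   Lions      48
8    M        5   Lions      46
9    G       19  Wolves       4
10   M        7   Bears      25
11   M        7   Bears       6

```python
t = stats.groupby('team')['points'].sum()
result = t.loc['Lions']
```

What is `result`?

146

group by team, sum of points:
team
Bears      66
Hawks      86
Lions     146
Wolves     61
Name: points, dtype: int64
Then the value at index 'Lions': 146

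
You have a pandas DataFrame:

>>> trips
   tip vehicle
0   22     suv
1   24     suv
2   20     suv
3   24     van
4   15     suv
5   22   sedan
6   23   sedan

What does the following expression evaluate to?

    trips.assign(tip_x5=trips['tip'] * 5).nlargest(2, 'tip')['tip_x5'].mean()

add column tip_x5 = trips['tip'] * 5:
   tip vehicle  tip_x5
0   22     suv     110
1   24     suv     120
2   20     suv     100
3   24     van     120
4   15     suv      75
5   22   sedan     110
6   23   sedan     115
take 2 rows with largest tip:
   tip vehicle  tip_x5
1   24     suv     120
3   24     van     120
Hence 120.0.

120.0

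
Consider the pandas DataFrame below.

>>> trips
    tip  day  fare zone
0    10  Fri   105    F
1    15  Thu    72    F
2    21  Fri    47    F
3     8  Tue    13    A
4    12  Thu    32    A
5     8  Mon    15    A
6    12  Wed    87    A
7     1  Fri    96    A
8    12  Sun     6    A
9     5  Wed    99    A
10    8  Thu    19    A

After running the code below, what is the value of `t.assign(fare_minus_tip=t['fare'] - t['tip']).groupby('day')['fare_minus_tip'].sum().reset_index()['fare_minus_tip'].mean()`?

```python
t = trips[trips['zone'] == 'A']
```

50.1666666667

filter rows where zone == 'A':
    tip  day  fare zone
3     8  Tue    13    A
4    12  Thu    32    A
5     8  Mon    15    A
6    12  Wed    87    A
7     1  Fri    96    A
8    12  Sun     6    A
9     5  Wed    99    A
10    8  Thu    19    A
add column fare_minus_tip = t['fare'] - t['tip']:
    tip  day  fare zone  fare_minus_tip
3     8  Tue    13    A               5
4    12  Thu    32    A              20
5     8  Mon    15    A               7
6    12  Wed    87    A              75
7     1  Fri    96    A              95
8    12  Sun     6    A              -6
9     5  Wed    99    A              94
10    8  Thu    19    A              11
group by day, sum of fare_minus_tip:
day
Fri     95
Mon      7
Sun     -6
Thu     31
Tue      5
Wed    169
Name: fare_minus_tip, dtype: int64
reset_index():
   day  fare_minus_tip
0  Fri              95
1  Mon               7
2  Sun              -6
3  Thu              31
4  Tue               5
5  Wed             169
Hence 50.1666666667.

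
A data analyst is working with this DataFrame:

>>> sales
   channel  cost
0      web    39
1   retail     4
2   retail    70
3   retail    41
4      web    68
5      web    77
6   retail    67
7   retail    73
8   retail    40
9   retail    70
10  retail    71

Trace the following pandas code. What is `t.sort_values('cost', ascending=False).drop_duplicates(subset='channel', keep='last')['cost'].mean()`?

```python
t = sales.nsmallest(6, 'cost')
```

take 6 rows with smallest cost:
  channel  cost
1  retail     4
0     web    39
8  retail    40
3  retail    41
6  retail    67
4     web    68
sort by cost descending:
  channel  cost
4     web    68
6  retail    67
3  retail    41
8  retail    40
0     web    39
1  retail     4
drop duplicate channel (keep=last):
  channel  cost
0     web    39
1  retail     4
Hence 21.5.

21.5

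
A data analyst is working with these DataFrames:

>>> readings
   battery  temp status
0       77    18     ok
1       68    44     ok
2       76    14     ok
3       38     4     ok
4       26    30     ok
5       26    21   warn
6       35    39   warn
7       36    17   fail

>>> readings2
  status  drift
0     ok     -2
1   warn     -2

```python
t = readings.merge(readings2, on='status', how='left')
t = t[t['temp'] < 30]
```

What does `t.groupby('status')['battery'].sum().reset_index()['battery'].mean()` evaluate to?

84.3333333333

merge on 'status' (how='left') → 8 rows:
   battery  temp status  drift
0       77    18     ok   -2.0
1       68    44     ok   -2.0
2       76    14     ok   -2.0
3       38     4     ok   -2.0
4       26    30     ok   -2.0
5       26    21   warn   -2.0
6       35    39   warn   -2.0
7       36    17   fail    NaN
filter rows where temp < 30:
   battery  temp status  drift
0       77    18     ok   -2.0
2       76    14     ok   -2.0
3       38     4     ok   -2.0
5       26    21   warn   -2.0
7       36    17   fail    NaN
group by status, sum of battery:
status
fail     36
ok      191
warn     26
Name: battery, dtype: int64
reset_index():
  status  battery
0   fail       36
1     ok      191
2   warn       26
The mean of column 'battery' is 84.3333333333.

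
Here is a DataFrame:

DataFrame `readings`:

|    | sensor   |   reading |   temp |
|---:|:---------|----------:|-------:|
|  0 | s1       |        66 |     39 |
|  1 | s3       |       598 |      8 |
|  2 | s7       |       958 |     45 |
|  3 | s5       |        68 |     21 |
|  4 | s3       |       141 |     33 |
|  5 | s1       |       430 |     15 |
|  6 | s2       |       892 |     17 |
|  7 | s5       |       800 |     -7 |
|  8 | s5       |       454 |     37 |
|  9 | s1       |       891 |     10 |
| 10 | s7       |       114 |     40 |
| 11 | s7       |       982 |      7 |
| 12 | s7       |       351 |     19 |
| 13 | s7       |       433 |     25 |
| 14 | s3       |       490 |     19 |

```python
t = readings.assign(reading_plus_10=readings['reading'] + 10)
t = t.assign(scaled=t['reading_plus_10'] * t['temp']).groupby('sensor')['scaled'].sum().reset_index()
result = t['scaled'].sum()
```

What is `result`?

139789

add column reading_plus_10 = readings['reading'] + 10:
   sensor  reading  temp  reading_plus_10
0      s1       66    39               76
1      s3      598     8              608
2      s7      958    45              968
3      s5       68    21               78
4      s3      141    33              151
5      s1      430    15              440
6      s2      892    17              902
7      s5      800    -7              810
8      s5      454    37              464
9      s1      891    10              901
10     s7      114    40              124
11     s7      982     7              992
12     s7      351    19              361
13     s7      433    25              443
14     s3      490    19              500
add column scaled = t['reading_plus_10'] * t['temp']:
   sensor  reading  temp  reading_plus_10  scaled
0      s1       66    39               76    2964
1      s3      598     8              608    4864
2      s7      958    45              968   43560
3      s5       68    21               78    1638
4      s3      141    33              151    4983
5      s1      430    15              440    6600
6      s2      892    17              902   15334
7      s5      800    -7              810   -5670
8      s5      454    37              464   17168
9      s1      891    10              901    9010
10     s7      114    40              124    4960
11     s7      982     7              992    6944
12     s7      351    19              361    6859
13     s7      433    25              443   11075
14     s3      490    19              500    9500
group by sensor, sum of scaled:
sensor
s1    18574
s2    15334
s3    19347
s5    13136
s7    73398
Name: scaled, dtype: int64
reset_index():
  sensor  scaled
0     s1   18574
1     s2   15334
2     s3   19347
3     s5   13136
4     s7   73398
So sum() = 139789.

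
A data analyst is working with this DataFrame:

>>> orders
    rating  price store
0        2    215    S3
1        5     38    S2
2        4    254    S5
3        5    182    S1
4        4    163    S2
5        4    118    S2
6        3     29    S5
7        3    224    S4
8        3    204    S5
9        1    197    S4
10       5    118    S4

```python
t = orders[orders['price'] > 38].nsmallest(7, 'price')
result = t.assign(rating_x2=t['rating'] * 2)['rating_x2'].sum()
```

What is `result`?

48

filter rows where price > 38:
    rating  price store
0        2    215    S3
2        4    254    S5
3        5    182    S1
4        4    163    S2
5        4    118    S2
7        3    224    S4
8        3    204    S5
9        1    197    S4
10       5    118    S4
take 7 rows with smallest price:
    rating  price store
5        4    118    S2
10       5    118    S4
4        4    163    S2
3        5    182    S1
9        1    197    S4
8        3    204    S5
0        2    215    S3
add column rating_x2 = t['rating'] * 2:
    rating  price store  rating_x2
5        4    118    S2          8
10       5    118    S4         10
4        4    163    S2          8
3        5    182    S1         10
9        1    197    S4          2
8        3    204    S5          6
0        2    215    S3          4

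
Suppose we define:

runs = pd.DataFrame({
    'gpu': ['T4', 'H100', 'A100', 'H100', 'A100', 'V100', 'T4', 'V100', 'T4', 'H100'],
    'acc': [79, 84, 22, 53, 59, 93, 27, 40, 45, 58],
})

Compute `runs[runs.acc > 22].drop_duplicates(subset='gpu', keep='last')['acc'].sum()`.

202

filter rows where acc > 22:
    gpu  acc
0    T4   79
1  H100   84
3  H100   53
4  A100   59
5  V100   93
6    T4   27
7  V100   40
8    T4   45
9  H100   58
drop duplicate gpu (keep=last):
    gpu  acc
4  A100   59
7  V100   40
8    T4   45
9  H100   58
Taking the sum of column 'acc' gives 202.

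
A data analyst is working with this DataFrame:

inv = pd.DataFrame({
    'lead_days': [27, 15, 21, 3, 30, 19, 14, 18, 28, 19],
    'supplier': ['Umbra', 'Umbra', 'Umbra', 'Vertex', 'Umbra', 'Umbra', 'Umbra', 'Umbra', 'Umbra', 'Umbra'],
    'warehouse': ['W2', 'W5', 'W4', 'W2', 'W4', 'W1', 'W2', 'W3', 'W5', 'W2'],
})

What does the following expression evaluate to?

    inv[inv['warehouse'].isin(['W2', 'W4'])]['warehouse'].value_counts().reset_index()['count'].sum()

filter rows where warehouse in ['W2', 'W4']:
   lead_days supplier warehouse
0         27    Umbra        W2
2         21    Umbra        W4
3          3   Vertex        W2
4         30    Umbra        W4
6         14    Umbra        W2
9         19    Umbra        W2
value_counts of warehouse:
warehouse
W2    4
W4    2
Name: count, dtype: int64
reset_index():
  warehouse  count
0        W2      4
1        W4      2
Finally, sum of column 'count' = 6.

6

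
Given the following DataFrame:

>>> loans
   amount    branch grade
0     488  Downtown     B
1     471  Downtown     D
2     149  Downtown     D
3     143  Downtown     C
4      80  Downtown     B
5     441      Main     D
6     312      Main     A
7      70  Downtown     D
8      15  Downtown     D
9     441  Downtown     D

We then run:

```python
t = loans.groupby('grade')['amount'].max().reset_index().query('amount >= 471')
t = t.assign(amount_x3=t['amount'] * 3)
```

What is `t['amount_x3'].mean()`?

group by grade, max of amount:
grade
A    312
B    488
C    143
D    471
Name: amount, dtype: int64
reset_index():
  grade  amount
0     A     312
1     B     488
2     C     143
3     D     471
filter rows where amount >= 471:
  grade  amount
1     B     488
3     D     471
add column amount_x3 = t['amount'] * 3:
  grade  amount  amount_x3
1     B     488       1464
3     D     471       1413
mean of column 'amount_x3' → 1438.5

1438.5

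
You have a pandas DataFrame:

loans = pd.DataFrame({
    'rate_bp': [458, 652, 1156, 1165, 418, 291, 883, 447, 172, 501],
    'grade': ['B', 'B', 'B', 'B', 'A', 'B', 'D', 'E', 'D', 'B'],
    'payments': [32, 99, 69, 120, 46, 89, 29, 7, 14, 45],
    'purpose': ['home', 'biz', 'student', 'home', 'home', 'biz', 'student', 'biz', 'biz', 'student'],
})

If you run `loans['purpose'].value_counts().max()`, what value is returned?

4

value_counts of purpose:
purpose
biz        4
home       3
student    3
Name: count, dtype: int64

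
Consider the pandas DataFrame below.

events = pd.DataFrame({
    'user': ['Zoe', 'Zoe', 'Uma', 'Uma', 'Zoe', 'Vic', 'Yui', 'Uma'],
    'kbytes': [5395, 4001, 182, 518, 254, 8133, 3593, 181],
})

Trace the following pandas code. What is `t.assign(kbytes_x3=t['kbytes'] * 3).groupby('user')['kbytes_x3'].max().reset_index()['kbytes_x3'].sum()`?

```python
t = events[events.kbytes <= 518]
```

2316

filter rows where kbytes <= 518:
  user  kbytes
2  Uma     182
3  Uma     518
4  Zoe     254
7  Uma     181
add column kbytes_x3 = t['kbytes'] * 3:
  user  kbytes  kbytes_x3
2  Uma     182        546
3  Uma     518       1554
4  Zoe     254        762
7  Uma     181        543
group by user, max of kbytes_x3:
user
Uma    1554
Zoe     762
Name: kbytes_x3, dtype: int64
reset_index():
  user  kbytes_x3
0  Uma       1554
1  Zoe        762
sum of column 'kbytes_x3' → 2316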